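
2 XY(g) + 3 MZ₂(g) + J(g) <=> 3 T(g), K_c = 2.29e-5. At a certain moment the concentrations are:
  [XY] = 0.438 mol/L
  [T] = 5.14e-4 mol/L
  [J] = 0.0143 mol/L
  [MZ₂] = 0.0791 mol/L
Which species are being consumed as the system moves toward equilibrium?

Q_c = [T]³ / ([XY]²·[MZ₂]³·[J]) = (5.14e-4)³ / ((0.438)²·(0.0791)³·(0.0143)) = 1.00e-4
Q_c = 1.00e-4 > K_c = 2.29e-5: net reverse reaction.

T (products)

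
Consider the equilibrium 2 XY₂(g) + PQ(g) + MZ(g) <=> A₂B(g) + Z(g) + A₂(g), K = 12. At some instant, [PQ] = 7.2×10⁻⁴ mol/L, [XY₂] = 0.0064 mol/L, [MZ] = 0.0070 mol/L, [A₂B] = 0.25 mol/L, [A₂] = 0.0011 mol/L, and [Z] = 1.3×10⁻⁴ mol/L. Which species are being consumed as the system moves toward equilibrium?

Q = [A₂B]·[Z]·[A₂] / ([XY₂]²·[PQ]·[MZ]) = (0.25)·(1.3×10⁻⁴)·(0.0011) / ((0.0064)²·(7.2×10⁻⁴)·(0.0070)) = 170
Q = 170 > K = 12: net reverse reaction.

A₂B, Z, A₂ (products)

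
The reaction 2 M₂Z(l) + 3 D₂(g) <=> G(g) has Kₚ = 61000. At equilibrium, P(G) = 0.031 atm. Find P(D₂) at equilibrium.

(M₂Z is a pure liquid — omitted from Kₚ.)
At equilibrium, Kₚ = P(G) / P(D₂)³ = 61000.
(0.031) / (P(D₂))³ = 61000
P(D₂)³ = 5.08×10⁻⁷ ⇒ P(D₂) = 0.0080 atm

P(D₂) = 0.0080 atm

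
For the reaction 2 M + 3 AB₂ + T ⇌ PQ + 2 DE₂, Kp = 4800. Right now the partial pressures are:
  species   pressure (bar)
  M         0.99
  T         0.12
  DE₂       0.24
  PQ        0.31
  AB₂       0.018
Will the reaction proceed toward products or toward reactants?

in the reverse direction

Qp = P(PQ)·P(DE₂)² / (P(M)²·P(AB₂)³·P(T)) = (0.31)·(0.24)² / ((0.99)²·(0.018)³·(0.12)) = 26000
Qp = 26000 > Kp = 4800, so the reverse reaction proceeds.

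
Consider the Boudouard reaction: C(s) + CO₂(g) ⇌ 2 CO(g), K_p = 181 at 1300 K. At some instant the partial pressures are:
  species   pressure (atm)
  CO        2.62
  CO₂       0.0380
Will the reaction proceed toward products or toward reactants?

(C is a pure solid — omitted from Q_p.)
Q_p = P(CO)² / P(CO₂) = (2.62)² / (0.0380) = 181
Q_p = 181 = K_p, so the system is already at equilibrium.

at equilibrium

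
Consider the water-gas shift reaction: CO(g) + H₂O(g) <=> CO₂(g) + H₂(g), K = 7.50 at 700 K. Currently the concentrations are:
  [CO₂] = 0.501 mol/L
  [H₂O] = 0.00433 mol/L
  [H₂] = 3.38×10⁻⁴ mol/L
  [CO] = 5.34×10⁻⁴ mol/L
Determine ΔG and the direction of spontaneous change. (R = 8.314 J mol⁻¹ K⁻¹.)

Q = [CO₂]·[H₂] / ([CO]·[H₂O]) = (0.501)·(3.38×10⁻⁴) / ((5.34×10⁻⁴)·(0.00433)) = 73.2
ΔG = RT ln(Q/K) = (8.314 J mol⁻¹ K⁻¹)(700 K) × ln(73.2/7.50)
   = (5.820 kJ/mol)(2.278) = 13.3 kJ/mol
ΔG > 0, so the forward reaction is non-spontaneous (proceeds in reverse).

ΔG = 13.3 kJ/mol; the forward reaction is non-spontaneous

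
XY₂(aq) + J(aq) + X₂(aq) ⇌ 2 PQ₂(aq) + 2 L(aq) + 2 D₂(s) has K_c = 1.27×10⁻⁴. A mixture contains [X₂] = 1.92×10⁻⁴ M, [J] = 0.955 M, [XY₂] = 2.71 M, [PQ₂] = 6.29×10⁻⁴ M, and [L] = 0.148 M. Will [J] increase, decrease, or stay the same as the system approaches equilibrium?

decrease

(D₂ is a pure solid — omitted from Q_c.)
Q_c = [PQ₂]²·[L]² / ([XY₂]·[J]·[X₂]) = (6.29×10⁻⁴)²·(0.148)² / ((2.71)·(0.955)·(1.92×10⁻⁴)) = 1.74×10⁻⁵
Q_c = 1.74×10⁻⁵ < K_c = 1.27×10⁻⁴: net forward reaction.
J is a reactant, so it decreases.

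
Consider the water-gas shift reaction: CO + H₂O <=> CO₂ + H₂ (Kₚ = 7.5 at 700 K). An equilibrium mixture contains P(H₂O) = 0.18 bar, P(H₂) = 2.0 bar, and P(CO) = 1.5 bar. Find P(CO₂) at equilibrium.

P(CO₂) = 1.0 bar

At equilibrium, Kₚ = P(CO₂)·P(H₂) / (P(CO)·P(H₂O)) = 7.5.
(P(CO₂))·(2.0) / ((1.5)·(0.18)) = 7.5
P(CO₂) = 1.01 = 1.0 bar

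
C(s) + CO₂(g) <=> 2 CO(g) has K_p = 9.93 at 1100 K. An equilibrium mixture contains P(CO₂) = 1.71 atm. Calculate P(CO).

P(CO) = 4.12 atm

(C is a pure solid — omitted from K_p.)
At equilibrium, K_p = P(CO)² / P(CO₂) = 9.93.
(P(CO))² / (1.71) = 9.93
P(CO)² = 17.0 ⇒ P(CO) = 4.12 atm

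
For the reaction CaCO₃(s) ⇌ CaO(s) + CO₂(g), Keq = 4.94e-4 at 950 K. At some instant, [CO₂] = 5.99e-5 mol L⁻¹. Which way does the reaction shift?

toward products

(CaCO₃, CaO are pure solids — omitted from Q.)
Q = [CO₂] = 5.99e-5
Q = 5.99e-5 < Keq = 4.94e-4, so the forward reaction proceeds.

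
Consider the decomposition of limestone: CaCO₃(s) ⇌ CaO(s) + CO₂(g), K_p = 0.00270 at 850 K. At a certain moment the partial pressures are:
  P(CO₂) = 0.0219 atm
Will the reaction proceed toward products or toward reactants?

(CaCO₃, CaO are pure solids — omitted from Q_p.)
Q_p = P(CO₂) = 0.0219
Q_p = 0.0219 > K_p = 0.00270, so the reverse reaction proceeds.

to the left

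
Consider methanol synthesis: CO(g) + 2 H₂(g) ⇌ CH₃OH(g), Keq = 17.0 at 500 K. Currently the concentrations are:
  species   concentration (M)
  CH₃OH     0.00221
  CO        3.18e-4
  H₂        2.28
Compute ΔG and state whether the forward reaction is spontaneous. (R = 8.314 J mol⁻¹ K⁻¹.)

ΔG = -10.6 kJ/mol; the forward reaction is spontaneous

Q = [CH₃OH] / ([CO]·[H₂]²) = (0.00221) / ((3.18e-4)·(2.28)²) = 1.34
ΔG = RT ln(Q/Keq) = (8.314 J mol⁻¹ K⁻¹)(500 K) × ln(1.34/17.0)
   = (4.157 kJ/mol)(-2.541) = -10.6 kJ/mol
ΔG < 0, so the forward reaction is spontaneous (proceeds forward).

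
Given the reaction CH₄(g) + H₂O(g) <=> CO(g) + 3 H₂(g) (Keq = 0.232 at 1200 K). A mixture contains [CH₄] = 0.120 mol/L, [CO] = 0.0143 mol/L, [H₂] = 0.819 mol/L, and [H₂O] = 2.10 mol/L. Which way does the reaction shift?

Q = [CO]·[H₂]³ / ([CH₄]·[H₂O]) = (0.0143)·(0.819)³ / ((0.120)·(2.10)) = 0.0312
Q = 0.0312 < Keq = 0.232, so the forward reaction proceeds.

in the forward direction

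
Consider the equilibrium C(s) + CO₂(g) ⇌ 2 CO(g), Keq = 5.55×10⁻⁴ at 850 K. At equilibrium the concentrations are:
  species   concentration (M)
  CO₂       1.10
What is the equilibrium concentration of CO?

(C is a pure solid — omitted from Keq.)
At equilibrium, Keq = [CO]² / [CO₂] = 5.55×10⁻⁴.
([CO])² / (1.10) = 5.55×10⁻⁴
[CO]² = 6.11×10⁻⁴ ⇒ [CO] = 0.0247 M

[CO] = 0.0247 M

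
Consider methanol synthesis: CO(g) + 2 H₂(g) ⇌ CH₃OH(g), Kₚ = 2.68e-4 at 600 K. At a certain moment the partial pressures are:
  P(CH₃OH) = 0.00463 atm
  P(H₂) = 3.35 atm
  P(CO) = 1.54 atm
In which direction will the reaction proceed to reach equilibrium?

no net change (already at equilibrium)

Qₚ = P(CH₃OH) / (P(CO)·P(H₂)²) = (0.00463) / ((1.54)·(3.35)²) = 2.68e-4
Qₚ = 2.68e-4 = Kₚ, so the system is already at equilibrium.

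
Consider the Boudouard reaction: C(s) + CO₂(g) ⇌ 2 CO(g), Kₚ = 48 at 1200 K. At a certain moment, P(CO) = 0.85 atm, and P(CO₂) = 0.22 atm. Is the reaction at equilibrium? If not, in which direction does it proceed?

toward products

(C is a pure solid — omitted from Qₚ.)
Qₚ = P(CO)² / P(CO₂) = (0.85)² / (0.22) = 3.3
Qₚ = 3.3 < Kₚ = 48, so the forward reaction proceeds.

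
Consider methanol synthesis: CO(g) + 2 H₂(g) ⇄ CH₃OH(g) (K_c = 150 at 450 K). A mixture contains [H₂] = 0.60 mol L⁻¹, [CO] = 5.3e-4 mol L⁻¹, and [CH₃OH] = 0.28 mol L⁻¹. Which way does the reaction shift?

to the left

Q_c = [CH₃OH] / ([CO]·[H₂]²) = (0.28) / ((5.3e-4)·(0.60)²) = 1500
Q_c = 1500 > K_c = 150, so the reverse reaction proceeds.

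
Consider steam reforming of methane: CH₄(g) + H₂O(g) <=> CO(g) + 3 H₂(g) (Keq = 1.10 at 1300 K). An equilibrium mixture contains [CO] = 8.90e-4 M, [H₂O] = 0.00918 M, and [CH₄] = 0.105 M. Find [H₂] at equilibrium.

At equilibrium, Keq = [CO]·[H₂]³ / ([CH₄]·[H₂O]) = 1.10.
(8.90e-4)·([H₂])³ / ((0.105)·(0.00918)) = 1.10
[H₂]³ = 1.19 ⇒ [H₂] = 1.06 M

[H₂] = 1.06 M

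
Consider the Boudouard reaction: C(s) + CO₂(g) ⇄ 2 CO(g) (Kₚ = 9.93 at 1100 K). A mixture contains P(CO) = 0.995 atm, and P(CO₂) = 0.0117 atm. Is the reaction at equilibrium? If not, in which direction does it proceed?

(C is a pure solid — omitted from Qₚ.)
Qₚ = P(CO)² / P(CO₂) = (0.995)² / (0.0117) = 84.6
Qₚ = 84.6 > Kₚ = 9.93, so the reverse reaction proceeds.

toward reactants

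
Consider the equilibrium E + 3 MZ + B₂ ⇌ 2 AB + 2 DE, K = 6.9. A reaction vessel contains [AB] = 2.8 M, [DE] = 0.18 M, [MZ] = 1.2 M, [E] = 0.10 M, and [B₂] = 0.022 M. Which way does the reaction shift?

Q = [AB]²·[DE]² / ([E]·[MZ]³·[B₂]) = (2.8)²·(0.18)² / ((0.10)·(1.2)³·(0.022)) = 67
Q = 67 > K = 6.9, so the reverse reaction proceeds.

to the left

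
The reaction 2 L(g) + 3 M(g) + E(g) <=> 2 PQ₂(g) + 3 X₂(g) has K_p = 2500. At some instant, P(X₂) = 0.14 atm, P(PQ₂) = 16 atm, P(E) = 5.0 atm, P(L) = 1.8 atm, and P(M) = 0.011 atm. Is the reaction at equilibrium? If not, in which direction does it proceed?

to the left

Q_p = P(PQ₂)²·P(X₂)³ / (P(L)²·P(M)³·P(E)) = (16)²·(0.14)³ / ((1.8)²·(0.011)³·(5.0)) = 33000
Q_p = 33000 > K_p = 2500, so the reverse reaction proceeds.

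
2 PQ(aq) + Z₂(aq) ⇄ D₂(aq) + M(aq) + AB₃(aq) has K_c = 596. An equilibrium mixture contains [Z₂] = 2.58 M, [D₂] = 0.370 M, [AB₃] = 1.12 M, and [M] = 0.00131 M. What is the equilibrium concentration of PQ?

At equilibrium, K_c = [D₂]·[M]·[AB₃] / ([PQ]²·[Z₂]) = 596.
(0.370)·(0.00131)·(1.12) / (([PQ])²·(2.58)) = 596
[PQ]² = 3.53×10⁻⁷ ⇒ [PQ] = 5.94×10⁻⁴ M

[PQ] = 5.94×10⁻⁴ M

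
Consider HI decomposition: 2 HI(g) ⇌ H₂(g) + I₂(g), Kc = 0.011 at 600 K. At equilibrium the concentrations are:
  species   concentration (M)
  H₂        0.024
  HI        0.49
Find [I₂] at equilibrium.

[I₂] = 0.11 M

At equilibrium, Kc = [H₂]·[I₂] / [HI]² = 0.011.
(0.024)·([I₂]) / (0.49)² = 0.011
[I₂] = 0.110 = 0.11 M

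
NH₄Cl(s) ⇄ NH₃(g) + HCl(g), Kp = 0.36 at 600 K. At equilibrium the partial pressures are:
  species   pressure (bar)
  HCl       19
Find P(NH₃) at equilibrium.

(NH₄Cl is a pure solid — omitted from Kp.)
At equilibrium, Kp = P(NH₃)·P(HCl) = 0.36.
(P(NH₃))·(19) = 0.36
P(NH₃) = 0.0189 = 0.019 bar

P(NH₃) = 0.019 bar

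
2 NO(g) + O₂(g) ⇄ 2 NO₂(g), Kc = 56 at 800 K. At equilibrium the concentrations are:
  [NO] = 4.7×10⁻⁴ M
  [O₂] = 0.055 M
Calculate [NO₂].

At equilibrium, Kc = [NO₂]² / ([NO]²·[O₂]) = 56.
([NO₂])² / ((4.7×10⁻⁴)²·(0.055)) = 56
[NO₂]² = 6.80×10⁻⁷ ⇒ [NO₂] = 8.2×10⁻⁴ M

[NO₂] = 8.2×10⁻⁴ M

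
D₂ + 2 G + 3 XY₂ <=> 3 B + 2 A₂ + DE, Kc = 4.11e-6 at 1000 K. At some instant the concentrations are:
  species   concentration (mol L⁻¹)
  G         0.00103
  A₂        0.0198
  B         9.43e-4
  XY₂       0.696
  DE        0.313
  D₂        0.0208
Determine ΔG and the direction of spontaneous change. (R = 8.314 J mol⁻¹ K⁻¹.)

Qc = [B]³·[A₂]²·[DE] / ([D₂]·[G]²·[XY₂]³) = (9.43e-4)³·(0.0198)²·(0.313) / ((0.0208)·(0.00103)²·(0.696)³) = 1.38e-5
ΔG = RT ln(Qc/Kc) = (8.314 J mol⁻¹ K⁻¹)(1000 K) × ln(1.38e-5/4.11e-6)
   = (8.314 kJ/mol)(1.211) = 10.1 kJ/mol
ΔG > 0, so the forward reaction is non-spontaneous (proceeds in reverse).

ΔG = 10.1 kJ/mol; the forward reaction is non-spontaneous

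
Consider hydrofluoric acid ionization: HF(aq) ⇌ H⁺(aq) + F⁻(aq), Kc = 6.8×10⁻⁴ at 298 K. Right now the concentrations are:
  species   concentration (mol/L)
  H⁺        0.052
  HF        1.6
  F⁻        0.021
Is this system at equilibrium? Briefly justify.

Qc = [H⁺]·[F⁻] / [HF] = (0.052)·(0.021) / (1.6) = 6.8×10⁻⁴
Qc = 6.8×10⁻⁴ = Kc; the system is at equilibrium.

yes, at equilibrium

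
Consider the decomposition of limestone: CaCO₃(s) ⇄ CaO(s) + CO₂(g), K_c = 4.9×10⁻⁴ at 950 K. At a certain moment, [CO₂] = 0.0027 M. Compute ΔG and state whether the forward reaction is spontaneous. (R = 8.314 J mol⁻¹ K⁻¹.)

ΔG = 13.5 kJ/mol; the forward reaction is non-spontaneous

(CaCO₃, CaO are pure solids — omitted from Q_c.)
Q_c = [CO₂] = 0.00270
ΔG = RT ln(Q_c/K_c) = (8.314 J mol⁻¹ K⁻¹)(950 K) × ln(0.00270/4.9×10⁻⁴)
   = (7.898 kJ/mol)(1.707) = 13.5 kJ/mol
ΔG > 0, so the forward reaction is non-spontaneous (proceeds in reverse).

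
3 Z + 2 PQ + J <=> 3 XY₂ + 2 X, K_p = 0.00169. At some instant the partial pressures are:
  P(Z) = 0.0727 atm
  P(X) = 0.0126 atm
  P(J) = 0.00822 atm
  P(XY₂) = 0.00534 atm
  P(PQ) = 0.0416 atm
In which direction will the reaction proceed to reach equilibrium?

to the left

Q_p = P(XY₂)³·P(X)² / (P(Z)³·P(PQ)²·P(J)) = (0.00534)³·(0.0126)² / ((0.0727)³·(0.0416)²·(0.00822)) = 0.00442
Q_p = 0.00442 > K_p = 0.00169, so the reverse reaction proceeds.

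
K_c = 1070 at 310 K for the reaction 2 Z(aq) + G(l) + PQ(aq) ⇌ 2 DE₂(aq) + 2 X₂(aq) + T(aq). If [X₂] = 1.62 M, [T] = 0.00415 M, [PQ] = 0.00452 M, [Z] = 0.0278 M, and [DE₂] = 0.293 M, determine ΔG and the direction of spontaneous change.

(G is a pure liquid — omitted from Q_c.)
Q_c = [DE₂]²·[X₂]²·[T] / ([Z]²·[PQ]) = (0.293)²·(1.62)²·(0.00415) / ((0.0278)²·(0.00452)) = 268
ΔG = RT ln(Q_c/K_c) = (8.314 J mol⁻¹ K⁻¹)(310 K) × ln(268/1070)
   = (2.577 kJ/mol)(-1.384) = -3.57 kJ/mol
ΔG < 0, so the forward reaction is spontaneous (proceeds forward).

ΔG = -3.57 kJ/mol; the forward reaction is spontaneous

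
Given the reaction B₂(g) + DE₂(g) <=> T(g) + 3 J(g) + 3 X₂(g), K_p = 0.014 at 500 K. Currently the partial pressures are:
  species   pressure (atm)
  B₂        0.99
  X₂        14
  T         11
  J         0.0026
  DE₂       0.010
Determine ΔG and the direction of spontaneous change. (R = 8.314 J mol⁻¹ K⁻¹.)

ΔG = 5.58 kJ/mol; the forward reaction is non-spontaneous

Q_p = P(T)·P(J)³·P(X₂)³ / (P(B₂)·P(DE₂)) = (11)·(0.0026)³·(14)³ / ((0.99)·(0.010)) = 0.0536
ΔG = RT ln(Q_p/K_p) = (8.314 J mol⁻¹ K⁻¹)(500 K) × ln(0.0536/0.014)
   = (4.157 kJ/mol)(1.342) = 5.58 kJ/mol
ΔG > 0, so the forward reaction is non-spontaneous (proceeds in reverse).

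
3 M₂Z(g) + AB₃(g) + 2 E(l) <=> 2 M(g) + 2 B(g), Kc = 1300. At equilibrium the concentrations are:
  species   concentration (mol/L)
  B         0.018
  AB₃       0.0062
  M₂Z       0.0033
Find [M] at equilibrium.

(E is a pure liquid — omitted from Kc.)
At equilibrium, Kc = [M]²·[B]² / ([M₂Z]³·[AB₃]) = 1300.
([M])²·(0.018)² / ((0.0033)³·(0.0062)) = 1300
[M]² = 8.94×10⁻⁴ ⇒ [M] = 0.030 mol/L

[M] = 0.030 mol/L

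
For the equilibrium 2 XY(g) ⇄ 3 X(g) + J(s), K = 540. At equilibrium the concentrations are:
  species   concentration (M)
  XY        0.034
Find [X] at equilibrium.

[X] = 0.85 M

(J is a pure solid — omitted from K.)
At equilibrium, K = [X]³ / [XY]² = 540.
([X])³ / (0.034)² = 540
[X]³ = 0.624 ⇒ [X] = 0.85 M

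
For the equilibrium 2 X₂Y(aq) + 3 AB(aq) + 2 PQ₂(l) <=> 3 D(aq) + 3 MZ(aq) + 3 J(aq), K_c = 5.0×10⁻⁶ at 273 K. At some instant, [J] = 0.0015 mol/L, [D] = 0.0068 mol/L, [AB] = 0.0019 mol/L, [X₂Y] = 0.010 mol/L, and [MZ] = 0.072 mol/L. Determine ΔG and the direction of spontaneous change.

ΔG = -4.90 kJ/mol; the forward reaction is spontaneous

(PQ₂ is a pure liquid — omitted from Q_c.)
Q_c = [D]³·[MZ]³·[J]³ / ([X₂Y]²·[AB]³) = (0.0068)³·(0.072)³·(0.0015)³ / ((0.010)²·(0.0019)³) = 5.77×10⁻⁷
ΔG = RT ln(Q_c/K_c) = (8.314 J mol⁻¹ K⁻¹)(273 K) × ln(5.77×10⁻⁷/5.0×10⁻⁶)
   = (2.270 kJ/mol)(-2.159) = -4.90 kJ/mol
ΔG < 0, so the forward reaction is spontaneous (proceeds forward).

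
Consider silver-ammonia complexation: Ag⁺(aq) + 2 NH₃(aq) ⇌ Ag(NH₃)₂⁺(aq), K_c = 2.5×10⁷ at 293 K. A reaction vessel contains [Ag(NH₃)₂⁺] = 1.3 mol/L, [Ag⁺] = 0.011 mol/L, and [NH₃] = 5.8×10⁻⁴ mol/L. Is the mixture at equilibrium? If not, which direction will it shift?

no; Q > K, reaction proceeds in reverse

Q_c = [Ag(NH₃)₂⁺] / ([Ag⁺]·[NH₃]²) = (1.3) / ((0.011)·(5.8×10⁻⁴)²) = 3.5×10⁸
Q_c = 3.5×10⁸ > K_c = 2.5×10⁷: net reverse reaction.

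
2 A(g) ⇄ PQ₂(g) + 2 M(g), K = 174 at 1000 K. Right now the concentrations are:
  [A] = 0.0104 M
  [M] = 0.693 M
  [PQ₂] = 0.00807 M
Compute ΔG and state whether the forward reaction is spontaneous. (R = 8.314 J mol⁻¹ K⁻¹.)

ΔG = -13.1 kJ/mol; the forward reaction is spontaneous

Q = [PQ₂]·[M]² / [A]² = (0.00807)·(0.693)² / (0.0104)² = 35.8
ΔG = RT ln(Q/K) = (8.314 J mol⁻¹ K⁻¹)(1000 K) × ln(35.8/174)
   = (8.314 kJ/mol)(-1.581) = -13.1 kJ/mol
ΔG < 0, so the forward reaction is spontaneous (proceeds forward).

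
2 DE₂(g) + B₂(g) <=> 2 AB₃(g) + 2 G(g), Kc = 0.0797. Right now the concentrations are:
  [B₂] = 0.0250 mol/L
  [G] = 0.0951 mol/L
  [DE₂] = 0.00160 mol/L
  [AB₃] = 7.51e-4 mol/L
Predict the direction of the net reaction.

neither direction; the system is at equilibrium

Qc = [AB₃]²·[G]² / ([DE₂]²·[B₂]) = (7.51e-4)²·(0.0951)² / ((0.00160)²·(0.0250)) = 0.0797
Qc = 0.0797 = Kc, so the system is already at equilibrium.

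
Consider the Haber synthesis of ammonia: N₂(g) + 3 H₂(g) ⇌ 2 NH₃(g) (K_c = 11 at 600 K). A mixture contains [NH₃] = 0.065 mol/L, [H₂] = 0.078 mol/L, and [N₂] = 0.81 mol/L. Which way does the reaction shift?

Q_c = [NH₃]² / ([N₂]·[H₂]³) = (0.065)² / ((0.81)·(0.078)³) = 11
Q_c = 11 = K_c, so the system is already at equilibrium.

neither direction; the system is at equilibrium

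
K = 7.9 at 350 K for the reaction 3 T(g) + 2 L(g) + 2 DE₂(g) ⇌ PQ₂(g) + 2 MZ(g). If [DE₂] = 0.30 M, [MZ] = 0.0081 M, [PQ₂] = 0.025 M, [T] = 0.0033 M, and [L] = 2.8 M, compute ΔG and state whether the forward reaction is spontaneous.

Q = [PQ₂]·[MZ]² / ([T]³·[L]²·[DE₂]²) = (0.025)·(0.0081)² / ((0.0033)³·(2.8)²·(0.30)²) = 64.7
ΔG = RT ln(Q/K) = (8.314 J mol⁻¹ K⁻¹)(350 K) × ln(64.7/7.9)
   = (2.910 kJ/mol)(2.103) = 6.12 kJ/mol
ΔG > 0, so the forward reaction is non-spontaneous (proceeds in reverse).

ΔG = 6.12 kJ/mol; the forward reaction is non-spontaneous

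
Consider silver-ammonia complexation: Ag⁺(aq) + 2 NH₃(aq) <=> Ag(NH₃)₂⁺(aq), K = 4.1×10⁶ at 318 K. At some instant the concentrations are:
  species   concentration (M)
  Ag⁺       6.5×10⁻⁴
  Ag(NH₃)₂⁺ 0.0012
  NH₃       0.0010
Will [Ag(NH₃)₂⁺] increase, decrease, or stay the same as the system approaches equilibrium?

increase

Q = [Ag(NH₃)₂⁺] / ([Ag⁺]·[NH₃]²) = (0.0012) / ((6.5×10⁻⁴)·(0.0010)²) = 1.8×10⁶
Q = 1.8×10⁶ < K = 4.1×10⁶: net forward reaction.
Ag(NH₃)₂⁺ is a product, so it increases.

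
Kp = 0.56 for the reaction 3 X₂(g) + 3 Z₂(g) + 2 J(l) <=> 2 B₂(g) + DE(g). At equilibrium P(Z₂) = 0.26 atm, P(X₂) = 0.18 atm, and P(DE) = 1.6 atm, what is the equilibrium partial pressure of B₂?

P(B₂) = 0.0060 atm

(J is a pure liquid — omitted from Kp.)
At equilibrium, Kp = P(B₂)²·P(DE) / (P(X₂)³·P(Z₂)³) = 0.56.
(P(B₂))²·(1.6) / ((0.18)³·(0.26)³) = 0.56
P(B₂)² = 3.59e-5 ⇒ P(B₂) = 0.0060 atm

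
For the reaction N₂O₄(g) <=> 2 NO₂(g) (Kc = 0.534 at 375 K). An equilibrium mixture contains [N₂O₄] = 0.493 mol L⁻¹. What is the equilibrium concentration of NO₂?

[NO₂] = 0.513 mol L⁻¹

At equilibrium, Kc = [NO₂]² / [N₂O₄] = 0.534.
([NO₂])² / (0.493) = 0.534
[NO₂]² = 0.263 ⇒ [NO₂] = 0.513 mol L⁻¹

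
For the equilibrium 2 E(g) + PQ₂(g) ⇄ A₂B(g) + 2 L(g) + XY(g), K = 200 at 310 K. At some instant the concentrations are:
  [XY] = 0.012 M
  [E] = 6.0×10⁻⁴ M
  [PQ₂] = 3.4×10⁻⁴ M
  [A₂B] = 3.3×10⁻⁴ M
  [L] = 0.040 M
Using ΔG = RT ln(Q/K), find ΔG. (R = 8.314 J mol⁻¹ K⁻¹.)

Q = [A₂B]·[L]²·[XY] / ([E]²·[PQ₂]) = (3.3×10⁻⁴)·(0.040)²·(0.012) / ((6.0×10⁻⁴)²·(3.4×10⁻⁴)) = 51.8
ΔG = RT ln(Q/K) = (8.314 J mol⁻¹ K⁻¹)(310 K) × ln(51.8/200)
   = (2.577 kJ/mol)(-1.351) = -3.48 kJ/mol
ΔG < 0, so the forward reaction is spontaneous (proceeds forward).

ΔG = -3.48 kJ/mol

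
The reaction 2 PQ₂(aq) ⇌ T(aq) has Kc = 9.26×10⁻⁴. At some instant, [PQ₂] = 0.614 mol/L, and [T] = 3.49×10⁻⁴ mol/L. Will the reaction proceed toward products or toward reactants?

Qc = [T] / [PQ₂]² = (3.49×10⁻⁴) / (0.614)² = 9.26×10⁻⁴
Qc = 9.26×10⁻⁴ = Kc, so the system is already at equilibrium.

no net change (already at equilibrium)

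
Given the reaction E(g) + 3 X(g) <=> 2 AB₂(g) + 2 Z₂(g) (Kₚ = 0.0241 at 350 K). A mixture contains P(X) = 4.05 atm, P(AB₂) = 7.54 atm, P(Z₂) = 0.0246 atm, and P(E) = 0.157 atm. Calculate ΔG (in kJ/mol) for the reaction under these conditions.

Qₚ = P(AB₂)²·P(Z₂)² / (P(E)·P(X)³) = (7.54)²·(0.0246)² / ((0.157)·(4.05)³) = 0.00330
ΔG = RT ln(Qₚ/Kₚ) = (8.314 J mol⁻¹ K⁻¹)(350 K) × ln(0.00330/0.0241)
   = (2.910 kJ/mol)(-1.988) = -5.79 kJ/mol
ΔG < 0, so the forward reaction is spontaneous (proceeds forward).

ΔG = -5.79 kJ/mol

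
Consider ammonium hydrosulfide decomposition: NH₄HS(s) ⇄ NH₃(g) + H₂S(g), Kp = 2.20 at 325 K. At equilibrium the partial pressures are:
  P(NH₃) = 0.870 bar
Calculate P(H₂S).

P(H₂S) = 2.53 bar

(NH₄HS is a pure solid — omitted from Kp.)
At equilibrium, Kp = P(NH₃)·P(H₂S) = 2.20.
(0.870)·(P(H₂S)) = 2.20
P(H₂S) = 2.53 bar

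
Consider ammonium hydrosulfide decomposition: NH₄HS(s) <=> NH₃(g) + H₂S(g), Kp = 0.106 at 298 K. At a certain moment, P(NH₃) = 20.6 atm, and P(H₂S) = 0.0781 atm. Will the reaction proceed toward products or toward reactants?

reverse (toward reactants)

(NH₄HS is a pure solid — omitted from Qp.)
Qp = P(NH₃)·P(H₂S) = (20.6)·(0.0781) = 1.61
Qp = 1.61 > Kp = 0.106, so the reverse reaction proceeds.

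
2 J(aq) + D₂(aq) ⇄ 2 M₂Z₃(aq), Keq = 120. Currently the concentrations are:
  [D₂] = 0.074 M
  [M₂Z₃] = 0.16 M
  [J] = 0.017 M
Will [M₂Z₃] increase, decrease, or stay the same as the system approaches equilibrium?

Q = [M₂Z₃]² / ([J]²·[D₂]) = (0.16)² / ((0.017)²·(0.074)) = 1200
Q = 1200 > Keq = 120: net reverse reaction.
M₂Z₃ is a product, so it decreases.

decrease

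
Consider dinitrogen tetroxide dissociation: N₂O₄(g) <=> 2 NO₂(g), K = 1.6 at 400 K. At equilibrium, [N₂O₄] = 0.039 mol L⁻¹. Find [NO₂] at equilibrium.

At equilibrium, K = [NO₂]² / [N₂O₄] = 1.6.
([NO₂])² / (0.039) = 1.6
[NO₂]² = 0.0624 ⇒ [NO₂] = 0.25 mol L⁻¹

[NO₂] = 0.25 mol L⁻¹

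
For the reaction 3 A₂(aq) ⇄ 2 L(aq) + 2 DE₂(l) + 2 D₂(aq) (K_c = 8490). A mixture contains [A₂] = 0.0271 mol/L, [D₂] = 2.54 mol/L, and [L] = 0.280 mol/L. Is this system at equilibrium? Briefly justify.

no; Q > K, reaction proceeds in reverse

(DE₂ is a pure liquid — omitted from Q_c.)
Q_c = [L]²·[D₂]² / [A₂]³ = (0.280)²·(2.54)² / (0.0271)³ = 25400
Q_c = 25400 > K_c = 8490: net reverse reaction.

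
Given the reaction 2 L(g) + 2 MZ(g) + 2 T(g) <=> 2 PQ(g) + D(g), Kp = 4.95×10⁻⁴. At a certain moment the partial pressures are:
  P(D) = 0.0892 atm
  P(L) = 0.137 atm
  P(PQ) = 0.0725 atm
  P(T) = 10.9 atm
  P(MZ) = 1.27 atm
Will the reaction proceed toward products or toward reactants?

Qp = P(PQ)²·P(D) / (P(L)²·P(MZ)²·P(T)²) = (0.0725)²·(0.0892) / ((0.137)²·(1.27)²·(10.9)²) = 1.30×10⁻⁴
Qp = 1.30×10⁻⁴ < Kp = 4.95×10⁻⁴, so the forward reaction proceeds.

forward (toward products)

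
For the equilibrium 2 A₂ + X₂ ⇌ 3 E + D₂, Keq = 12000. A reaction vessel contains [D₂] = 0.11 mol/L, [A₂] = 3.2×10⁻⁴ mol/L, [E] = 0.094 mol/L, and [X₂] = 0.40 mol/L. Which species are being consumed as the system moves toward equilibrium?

A₂, X₂ (reactants)

Q = [E]³·[D₂] / ([A₂]²·[X₂]) = (0.094)³·(0.11) / ((3.2×10⁻⁴)²·(0.40)) = 2200
Q = 2200 < Keq = 12000: net forward reaction.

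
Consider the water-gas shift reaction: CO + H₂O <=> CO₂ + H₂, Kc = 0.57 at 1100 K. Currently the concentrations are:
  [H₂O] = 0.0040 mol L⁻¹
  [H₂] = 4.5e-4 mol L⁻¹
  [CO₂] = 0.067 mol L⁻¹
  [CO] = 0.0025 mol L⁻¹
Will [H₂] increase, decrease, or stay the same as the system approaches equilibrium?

decrease

Qc = [CO₂]·[H₂] / ([CO]·[H₂O]) = (0.067)·(4.5e-4) / ((0.0025)·(0.0040)) = 3.0
Qc = 3.0 > Kc = 0.57: net reverse reaction.
H₂ is a product, so it decreases.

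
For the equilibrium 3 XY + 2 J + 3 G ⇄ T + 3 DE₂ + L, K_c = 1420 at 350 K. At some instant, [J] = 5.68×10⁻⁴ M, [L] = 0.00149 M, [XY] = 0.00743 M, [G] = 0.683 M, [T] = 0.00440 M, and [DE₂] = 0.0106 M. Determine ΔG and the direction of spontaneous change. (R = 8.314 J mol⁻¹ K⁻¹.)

ΔG = -5.93 kJ/mol; the forward reaction is spontaneous

Q_c = [T]·[DE₂]³·[L] / ([XY]³·[J]²·[G]³) = (0.00440)·(0.0106)³·(0.00149) / ((0.00743)³·(5.68×10⁻⁴)²·(0.683)³) = 185
ΔG = RT ln(Q_c/K_c) = (8.314 J mol⁻¹ K⁻¹)(350 K) × ln(185/1420)
   = (2.910 kJ/mol)(-2.038) = -5.93 kJ/mol
ΔG < 0, so the forward reaction is spontaneous (proceeds forward).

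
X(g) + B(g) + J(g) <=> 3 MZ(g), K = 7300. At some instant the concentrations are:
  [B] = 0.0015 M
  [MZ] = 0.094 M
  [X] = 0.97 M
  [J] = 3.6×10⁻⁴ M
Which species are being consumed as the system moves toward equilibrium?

Q = [MZ]³ / ([X]·[B]·[J]) = (0.094)³ / ((0.97)·(0.0015)·(3.6×10⁻⁴)) = 1600
Q = 1600 < K = 7300: net forward reaction.

X, B, J (reactants)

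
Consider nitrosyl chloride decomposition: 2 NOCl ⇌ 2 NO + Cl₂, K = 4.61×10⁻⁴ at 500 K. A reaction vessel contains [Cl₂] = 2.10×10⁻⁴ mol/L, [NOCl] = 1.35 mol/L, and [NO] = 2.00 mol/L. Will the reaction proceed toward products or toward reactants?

Q = [NO]²·[Cl₂] / [NOCl]² = (2.00)²·(2.10×10⁻⁴) / (1.35)² = 4.61×10⁻⁴
Q = 4.61×10⁻⁴ = K, so the system is already at equilibrium.

neither direction; the system is at equilibrium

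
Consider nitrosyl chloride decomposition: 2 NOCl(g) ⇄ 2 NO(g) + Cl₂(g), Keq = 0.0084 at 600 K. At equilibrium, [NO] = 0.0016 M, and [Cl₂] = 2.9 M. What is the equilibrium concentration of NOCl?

[NOCl] = 0.030 M

At equilibrium, Keq = [NO]²·[Cl₂] / [NOCl]² = 0.0084.
(0.0016)²·(2.9) / ([NOCl])² = 0.0084
[NOCl]² = 8.84e-4 ⇒ [NOCl] = 0.030 M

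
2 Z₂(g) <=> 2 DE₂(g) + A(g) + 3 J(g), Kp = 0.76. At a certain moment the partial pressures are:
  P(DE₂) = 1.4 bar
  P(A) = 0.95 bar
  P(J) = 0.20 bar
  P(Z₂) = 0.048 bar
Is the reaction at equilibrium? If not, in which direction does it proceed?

toward reactants

Qp = P(DE₂)²·P(A)·P(J)³ / P(Z₂)² = (1.4)²·(0.95)·(0.20)³ / (0.048)² = 6.5
Qp = 6.5 > Kp = 0.76, so the reverse reaction proceeds.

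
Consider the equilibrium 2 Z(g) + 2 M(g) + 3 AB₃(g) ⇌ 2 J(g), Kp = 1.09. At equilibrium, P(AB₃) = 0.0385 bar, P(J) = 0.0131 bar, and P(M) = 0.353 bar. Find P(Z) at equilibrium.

At equilibrium, Kp = P(J)² / (P(Z)²·P(M)²·P(AB₃)³) = 1.09.
(0.0131)² / ((P(Z))²·(0.353)²·(0.0385)³) = 1.09
P(Z)² = 22.1 ⇒ P(Z) = 4.71 bar

P(Z) = 4.71 bar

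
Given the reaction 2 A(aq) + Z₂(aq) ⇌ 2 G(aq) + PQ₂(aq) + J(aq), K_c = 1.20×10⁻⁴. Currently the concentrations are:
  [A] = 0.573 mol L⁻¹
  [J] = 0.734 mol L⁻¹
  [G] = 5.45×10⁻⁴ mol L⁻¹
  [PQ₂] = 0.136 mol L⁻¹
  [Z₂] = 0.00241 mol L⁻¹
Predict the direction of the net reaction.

to the right

Q_c = [G]²·[PQ₂]·[J] / ([A]²·[Z₂]) = (5.45×10⁻⁴)²·(0.136)·(0.734) / ((0.573)²·(0.00241)) = 3.75×10⁻⁵
Q_c = 3.75×10⁻⁵ < K_c = 1.20×10⁻⁴, so the forward reaction proceeds.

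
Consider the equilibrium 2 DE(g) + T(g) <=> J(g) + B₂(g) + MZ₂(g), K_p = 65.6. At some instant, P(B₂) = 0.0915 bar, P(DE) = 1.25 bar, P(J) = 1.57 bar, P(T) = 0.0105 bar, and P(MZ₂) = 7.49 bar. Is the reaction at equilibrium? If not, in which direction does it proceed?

no net change (already at equilibrium)

Q_p = P(J)·P(B₂)·P(MZ₂) / (P(DE)²·P(T)) = (1.57)·(0.0915)·(7.49) / ((1.25)²·(0.0105)) = 65.6
Q_p = 65.6 = K_p, so the system is already at equilibrium.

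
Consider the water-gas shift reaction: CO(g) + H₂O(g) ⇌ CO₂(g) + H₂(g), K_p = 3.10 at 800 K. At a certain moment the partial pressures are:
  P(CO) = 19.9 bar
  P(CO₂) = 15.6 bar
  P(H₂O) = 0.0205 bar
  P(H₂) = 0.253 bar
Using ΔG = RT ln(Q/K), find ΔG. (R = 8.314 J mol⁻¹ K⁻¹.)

Q_p = P(CO₂)·P(H₂) / (P(CO)·P(H₂O)) = (15.6)·(0.253) / ((19.9)·(0.0205)) = 9.67
ΔG = RT ln(Q_p/K_p) = (8.314 J mol⁻¹ K⁻¹)(800 K) × ln(9.67/3.10)
   = (6.651 kJ/mol)(1.138) = 7.57 kJ/mol
ΔG > 0, so the forward reaction is non-spontaneous (proceeds in reverse).

ΔG = 7.57 kJ/mol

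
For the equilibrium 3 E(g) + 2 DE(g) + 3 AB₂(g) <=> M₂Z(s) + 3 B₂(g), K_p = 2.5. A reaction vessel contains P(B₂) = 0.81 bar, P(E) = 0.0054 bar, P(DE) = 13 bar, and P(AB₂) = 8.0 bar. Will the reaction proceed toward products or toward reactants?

in the reverse direction

(M₂Z is a pure solid — omitted from Q_p.)
Q_p = P(B₂)³ / (P(E)³·P(DE)²·P(AB₂)³) = (0.81)³ / ((0.0054)³·(13)²·(8.0)³) = 39
Q_p = 39 > K_p = 2.5, so the reverse reaction proceeds.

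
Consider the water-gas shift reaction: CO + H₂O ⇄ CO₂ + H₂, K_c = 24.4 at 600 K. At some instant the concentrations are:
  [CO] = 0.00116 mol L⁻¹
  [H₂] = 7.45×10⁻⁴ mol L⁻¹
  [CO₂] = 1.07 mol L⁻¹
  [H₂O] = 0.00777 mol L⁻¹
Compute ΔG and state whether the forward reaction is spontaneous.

Q_c = [CO₂]·[H₂] / ([CO]·[H₂O]) = (1.07)·(7.45×10⁻⁴) / ((0.00116)·(0.00777)) = 88.4
ΔG = RT ln(Q_c/K_c) = (8.314 J mol⁻¹ K⁻¹)(600 K) × ln(88.4/24.4)
   = (4.988 kJ/mol)(1.287) = 6.42 kJ/mol
ΔG > 0, so the forward reaction is non-spontaneous (proceeds in reverse).

ΔG = 6.42 kJ/mol; the forward reaction is non-spontaneous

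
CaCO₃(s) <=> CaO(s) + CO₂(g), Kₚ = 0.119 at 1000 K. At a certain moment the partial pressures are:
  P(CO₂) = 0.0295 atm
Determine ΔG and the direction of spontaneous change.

(CaCO₃, CaO are pure solids — omitted from Qₚ.)
Qₚ = P(CO₂) = 0.0295
ΔG = RT ln(Qₚ/Kₚ) = (8.314 J mol⁻¹ K⁻¹)(1000 K) × ln(0.0295/0.119)
   = (8.314 kJ/mol)(-1.395) = -11.6 kJ/mol
ΔG < 0, so the forward reaction is spontaneous (proceeds forward).

ΔG = -11.6 kJ/mol; the forward reaction is spontaneous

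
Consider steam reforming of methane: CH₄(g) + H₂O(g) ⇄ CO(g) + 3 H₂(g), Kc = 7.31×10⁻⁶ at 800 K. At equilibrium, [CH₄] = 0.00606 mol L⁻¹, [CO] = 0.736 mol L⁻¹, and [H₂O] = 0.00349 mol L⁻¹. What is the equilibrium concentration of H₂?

[H₂] = 5.94×10⁻⁴ mol L⁻¹

At equilibrium, Kc = [CO]·[H₂]³ / ([CH₄]·[H₂O]) = 7.31×10⁻⁶.
(0.736)·([H₂])³ / ((0.00606)·(0.00349)) = 7.31×10⁻⁶
[H₂]³ = 2.10×10⁻¹⁰ ⇒ [H₂] = 5.94×10⁻⁴ mol L⁻¹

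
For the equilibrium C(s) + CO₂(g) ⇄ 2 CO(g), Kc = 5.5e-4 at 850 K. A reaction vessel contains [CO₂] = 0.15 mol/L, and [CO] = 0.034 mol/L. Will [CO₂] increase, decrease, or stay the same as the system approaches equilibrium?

increase

(C is a pure solid — omitted from Qc.)
Qc = [CO]² / [CO₂] = (0.034)² / (0.15) = 0.0077
Qc = 0.0077 > Kc = 5.5e-4: net reverse reaction.
CO₂ is a reactant, so it increases.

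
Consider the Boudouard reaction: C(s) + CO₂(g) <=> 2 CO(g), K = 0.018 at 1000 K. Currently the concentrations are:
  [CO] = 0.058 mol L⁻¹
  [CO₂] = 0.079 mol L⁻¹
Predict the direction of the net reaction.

(C is a pure solid — omitted from Q.)
Q = [CO]² / [CO₂] = (0.058)² / (0.079) = 0.043
Q = 0.043 > K = 0.018, so the reverse reaction proceeds.

to the left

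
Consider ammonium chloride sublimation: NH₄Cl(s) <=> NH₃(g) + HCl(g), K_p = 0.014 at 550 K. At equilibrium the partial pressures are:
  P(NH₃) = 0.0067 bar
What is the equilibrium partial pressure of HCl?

P(HCl) = 2.1 bar

(NH₄Cl is a pure solid — omitted from K_p.)
At equilibrium, K_p = P(NH₃)·P(HCl) = 0.014.
(0.0067)·(P(HCl)) = 0.014
P(HCl) = 2.09 = 2.1 bar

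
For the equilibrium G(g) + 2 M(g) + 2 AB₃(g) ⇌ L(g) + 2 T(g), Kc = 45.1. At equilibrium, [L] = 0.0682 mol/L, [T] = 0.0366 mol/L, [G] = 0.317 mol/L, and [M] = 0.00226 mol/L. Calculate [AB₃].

[AB₃] = 1.12 mol/L

At equilibrium, Kc = [L]·[T]² / ([G]·[M]²·[AB₃]²) = 45.1.
(0.0682)·(0.0366)² / ((0.317)·(0.00226)²·([AB₃])²) = 45.1
[AB₃]² = 1.25 ⇒ [AB₃] = 1.12 mol/L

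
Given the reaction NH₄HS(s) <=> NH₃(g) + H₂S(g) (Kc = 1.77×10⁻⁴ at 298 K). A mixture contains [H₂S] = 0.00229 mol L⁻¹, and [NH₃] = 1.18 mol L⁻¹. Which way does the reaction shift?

toward reactants

(NH₄HS is a pure solid — omitted from Qc.)
Qc = [NH₃]·[H₂S] = (1.18)·(0.00229) = 0.00270
Qc = 0.00270 > Kc = 1.77×10⁻⁴, so the reverse reaction proceeds.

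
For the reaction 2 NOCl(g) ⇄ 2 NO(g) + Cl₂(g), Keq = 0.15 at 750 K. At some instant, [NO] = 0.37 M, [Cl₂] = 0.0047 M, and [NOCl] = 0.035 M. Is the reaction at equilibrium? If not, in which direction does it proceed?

Q = [NO]²·[Cl₂] / [NOCl]² = (0.37)²·(0.0047) / (0.035)² = 0.53
Q = 0.53 > Keq = 0.15, so the reverse reaction proceeds.

to the left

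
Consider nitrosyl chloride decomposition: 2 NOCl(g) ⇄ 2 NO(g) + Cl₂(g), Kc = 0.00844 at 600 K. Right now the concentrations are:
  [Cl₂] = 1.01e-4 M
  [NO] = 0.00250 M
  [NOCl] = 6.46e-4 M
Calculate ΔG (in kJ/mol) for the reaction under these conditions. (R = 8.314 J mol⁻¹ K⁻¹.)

Qc = [NO]²·[Cl₂] / [NOCl]² = (0.00250)²·(1.01e-4) / (6.46e-4)² = 0.00151
ΔG = RT ln(Qc/Kc) = (8.314 J mol⁻¹ K⁻¹)(600 K) × ln(0.00151/0.00844)
   = (4.988 kJ/mol)(-1.721) = -8.58 kJ/mol
ΔG < 0, so the forward reaction is spontaneous (proceeds forward).

ΔG = -8.58 kJ/mol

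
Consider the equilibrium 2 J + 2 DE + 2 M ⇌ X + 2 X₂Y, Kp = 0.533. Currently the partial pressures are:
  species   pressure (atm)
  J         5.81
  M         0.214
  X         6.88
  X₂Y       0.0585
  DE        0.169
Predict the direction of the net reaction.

at equilibrium

Qp = P(X)·P(X₂Y)² / (P(J)²·P(DE)²·P(M)²) = (6.88)·(0.0585)² / ((5.81)²·(0.169)²·(0.214)²) = 0.533
Qp = 0.533 = Kp, so the system is already at equilibrium.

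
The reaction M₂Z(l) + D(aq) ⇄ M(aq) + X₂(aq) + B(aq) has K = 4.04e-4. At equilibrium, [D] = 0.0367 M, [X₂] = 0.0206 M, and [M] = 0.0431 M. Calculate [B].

(M₂Z is a pure liquid — omitted from K.)
At equilibrium, K = [M]·[X₂]·[B] / [D] = 4.04e-4.
(0.0431)·(0.0206)·([B]) / (0.0367) = 4.04e-4
[B] = 0.0167 M

[B] = 0.0167 M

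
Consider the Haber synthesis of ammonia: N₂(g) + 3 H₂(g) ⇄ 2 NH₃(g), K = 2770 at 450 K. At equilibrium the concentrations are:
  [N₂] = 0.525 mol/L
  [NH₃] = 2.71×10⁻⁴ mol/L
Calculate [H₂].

At equilibrium, K = [NH₃]² / ([N₂]·[H₂]³) = 2770.
(2.71×10⁻⁴)² / ((0.525)·([H₂])³) = 2770
[H₂]³ = 5.05×10⁻¹¹ ⇒ [H₂] = 3.70×10⁻⁴ mol/L

[H₂] = 3.70×10⁻⁴ mol/L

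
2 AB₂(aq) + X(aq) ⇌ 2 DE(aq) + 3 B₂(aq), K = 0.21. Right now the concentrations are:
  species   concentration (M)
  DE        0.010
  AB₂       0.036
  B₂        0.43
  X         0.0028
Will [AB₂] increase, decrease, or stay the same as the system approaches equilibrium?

Q = [DE]²·[B₂]³ / ([AB₂]²·[X]) = (0.010)²·(0.43)³ / ((0.036)²·(0.0028)) = 2.2
Q = 2.2 > K = 0.21: net reverse reaction.
AB₂ is a reactant, so it increases.

increase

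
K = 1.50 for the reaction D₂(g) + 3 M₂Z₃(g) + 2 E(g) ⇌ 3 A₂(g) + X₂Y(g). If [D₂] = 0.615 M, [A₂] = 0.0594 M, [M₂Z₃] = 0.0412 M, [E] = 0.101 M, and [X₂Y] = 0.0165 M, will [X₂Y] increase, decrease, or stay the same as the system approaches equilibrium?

decrease

Q = [A₂]³·[X₂Y] / ([D₂]·[M₂Z₃]³·[E]²) = (0.0594)³·(0.0165) / ((0.615)·(0.0412)³·(0.101)²) = 7.88
Q = 7.88 > K = 1.50: net reverse reaction.
X₂Y is a product, so it decreases.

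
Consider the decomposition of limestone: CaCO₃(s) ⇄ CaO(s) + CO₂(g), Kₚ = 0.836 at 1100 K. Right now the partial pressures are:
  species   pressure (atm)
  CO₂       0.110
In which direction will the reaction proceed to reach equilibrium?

(CaCO₃, CaO are pure solids — omitted from Qₚ.)
Qₚ = P(CO₂) = 0.110
Qₚ = 0.110 < Kₚ = 0.836, so the forward reaction proceeds.

to the right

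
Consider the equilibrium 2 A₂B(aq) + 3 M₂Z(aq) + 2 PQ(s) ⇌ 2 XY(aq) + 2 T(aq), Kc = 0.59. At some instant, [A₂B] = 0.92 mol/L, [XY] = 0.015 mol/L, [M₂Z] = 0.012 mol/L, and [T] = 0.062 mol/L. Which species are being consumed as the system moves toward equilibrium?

none (at equilibrium)

(PQ is a pure solid — omitted from Qc.)
Qc = [XY]²·[T]² / ([A₂B]²·[M₂Z]³) = (0.015)²·(0.062)² / ((0.92)²·(0.012)³) = 0.59
Qc = 0.59 = Kc; the system is at equilibrium.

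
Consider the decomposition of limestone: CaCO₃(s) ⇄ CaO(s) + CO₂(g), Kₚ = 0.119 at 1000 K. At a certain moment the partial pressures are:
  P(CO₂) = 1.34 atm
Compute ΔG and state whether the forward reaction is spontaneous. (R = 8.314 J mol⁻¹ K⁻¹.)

ΔG = 20.1 kJ/mol; the forward reaction is non-spontaneous

(CaCO₃, CaO are pure solids — omitted from Qₚ.)
Qₚ = P(CO₂) = 1.34
ΔG = RT ln(Qₚ/Kₚ) = (8.314 J mol⁻¹ K⁻¹)(1000 K) × ln(1.34/0.119)
   = (8.314 kJ/mol)(2.421) = 20.1 kJ/mol
ΔG > 0, so the forward reaction is non-spontaneous (proceeds in reverse).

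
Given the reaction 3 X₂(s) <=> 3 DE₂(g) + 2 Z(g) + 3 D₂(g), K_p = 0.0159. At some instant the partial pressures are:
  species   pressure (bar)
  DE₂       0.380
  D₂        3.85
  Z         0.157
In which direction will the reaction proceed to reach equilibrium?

(X₂ is a pure solid — omitted from Q_p.)
Q_p = P(DE₂)³·P(Z)²·P(D₂)³ = (0.380)³·(0.157)²·(3.85)³ = 0.0772
Q_p = 0.0772 > K_p = 0.0159, so the reverse reaction proceeds.

toward reactants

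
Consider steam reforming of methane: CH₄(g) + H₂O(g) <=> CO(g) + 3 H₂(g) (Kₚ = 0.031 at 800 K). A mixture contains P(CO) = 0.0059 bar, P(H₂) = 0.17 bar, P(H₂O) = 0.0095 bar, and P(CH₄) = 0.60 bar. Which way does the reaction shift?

Qₚ = P(CO)·P(H₂)³ / (P(CH₄)·P(H₂O)) = (0.0059)·(0.17)³ / ((0.60)·(0.0095)) = 0.0051
Qₚ = 0.0051 < Kₚ = 0.031, so the forward reaction proceeds.

in the forward direction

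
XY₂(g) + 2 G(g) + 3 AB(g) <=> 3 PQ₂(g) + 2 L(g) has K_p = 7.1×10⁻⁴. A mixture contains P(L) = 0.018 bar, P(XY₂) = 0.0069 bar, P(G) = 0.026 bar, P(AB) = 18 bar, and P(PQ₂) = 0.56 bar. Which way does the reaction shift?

toward reactants

Q_p = P(PQ₂)³·P(L)² / (P(XY₂)·P(G)²·P(AB)³) = (0.56)³·(0.018)² / ((0.0069)·(0.026)²·(18)³) = 0.0021
Q_p = 0.0021 > K_p = 7.1×10⁻⁴, so the reverse reaction proceeds.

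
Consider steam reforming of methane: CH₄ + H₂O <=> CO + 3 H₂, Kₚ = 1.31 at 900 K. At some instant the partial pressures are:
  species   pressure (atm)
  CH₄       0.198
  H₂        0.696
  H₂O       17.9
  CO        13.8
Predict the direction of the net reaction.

at equilibrium

Qₚ = P(CO)·P(H₂)³ / (P(CH₄)·P(H₂O)) = (13.8)·(0.696)³ / ((0.198)·(17.9)) = 1.31
Qₚ = 1.31 = Kₚ, so the system is already at equilibrium.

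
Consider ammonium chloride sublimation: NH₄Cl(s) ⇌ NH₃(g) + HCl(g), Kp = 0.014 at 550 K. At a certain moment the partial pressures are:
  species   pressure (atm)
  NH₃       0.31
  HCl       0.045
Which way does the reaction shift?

no net change (already at equilibrium)

(NH₄Cl is a pure solid — omitted from Qp.)
Qp = P(NH₃)·P(HCl) = (0.31)·(0.045) = 0.014
Qp = 0.014 = Kp, so the system is already at equilibrium.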